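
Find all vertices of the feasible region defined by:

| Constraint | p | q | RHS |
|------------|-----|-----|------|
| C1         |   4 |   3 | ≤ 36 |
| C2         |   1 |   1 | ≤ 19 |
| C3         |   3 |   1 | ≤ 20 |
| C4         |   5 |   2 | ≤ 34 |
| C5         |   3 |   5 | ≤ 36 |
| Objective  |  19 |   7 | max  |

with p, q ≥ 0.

(0, 0), (6.667, 0), (6, 2), (5.158, 4.105), (0, 7.2)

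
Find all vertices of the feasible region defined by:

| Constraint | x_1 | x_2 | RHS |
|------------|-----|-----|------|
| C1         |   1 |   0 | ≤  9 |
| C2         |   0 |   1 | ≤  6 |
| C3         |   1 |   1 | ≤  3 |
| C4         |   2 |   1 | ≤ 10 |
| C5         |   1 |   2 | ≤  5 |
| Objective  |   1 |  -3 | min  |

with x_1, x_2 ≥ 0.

(0, 0), (3, 0), (1, 2), (0, 2.5)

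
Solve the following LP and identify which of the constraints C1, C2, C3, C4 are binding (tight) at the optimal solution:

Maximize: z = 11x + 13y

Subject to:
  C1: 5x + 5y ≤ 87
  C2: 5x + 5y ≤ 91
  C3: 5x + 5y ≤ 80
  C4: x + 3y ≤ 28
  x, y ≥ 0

At x = 10, y = 6, compute slack b - a·x for each constraint:
  C1: 87 − 80 = 7  (slack)
  C2: 91 − 80 = 11  (slack)
  C3: 80 − 80 = 0  (binding)
  C4: 28 − 28 = 0  (binding)

Optimal: x = 10, y = 6
Binding: C3, C4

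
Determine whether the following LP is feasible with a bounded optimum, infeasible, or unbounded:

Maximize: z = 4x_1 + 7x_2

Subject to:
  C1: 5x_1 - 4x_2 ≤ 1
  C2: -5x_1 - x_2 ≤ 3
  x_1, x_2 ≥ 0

Unbounded (objective can increase without bound)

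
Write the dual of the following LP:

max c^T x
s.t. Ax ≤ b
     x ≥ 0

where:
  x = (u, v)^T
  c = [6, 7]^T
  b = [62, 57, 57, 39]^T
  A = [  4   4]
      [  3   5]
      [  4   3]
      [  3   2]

Primal max cᵀx s.t. Ax ≤ b, x ≥ 0  →  Dual min bᵀy s.t. Aᵀy ≥ c, y ≥ 0.

Minimize: z = 62y1 + 57y2 + 57y3 + 39y4

Subject to:
  4y1 + 3y2 + 4y3 + 3y4 ≥ 6
  4y1 + 5y2 + 3y3 + 2y4 ≥ 7
  y1, y2, y3, y4 ≥ 0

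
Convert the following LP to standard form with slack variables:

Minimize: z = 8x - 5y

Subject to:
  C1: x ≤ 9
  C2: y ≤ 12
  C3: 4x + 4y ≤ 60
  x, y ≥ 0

min z = 8x - 5y

s.t.
  x + s1 = 9
  y + s2 = 12
  4x + 4y + s3 = 60
  x, y, s1, s2, s3 ≥ 0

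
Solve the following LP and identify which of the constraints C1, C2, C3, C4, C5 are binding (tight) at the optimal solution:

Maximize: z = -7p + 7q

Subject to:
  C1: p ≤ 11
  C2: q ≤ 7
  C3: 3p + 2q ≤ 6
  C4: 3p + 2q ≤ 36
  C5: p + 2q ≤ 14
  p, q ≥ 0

At p = 0, q = 3, compute slack b - a·x for each constraint:
  C1: 11 − 0 = 11  (slack)
  C2: 7 − 3 = 4  (slack)
  C3: 6 − 6 = 0  (binding)
  C4: 36 − 6 = 30  (slack)
  C5: 14 − 6 = 8  (slack)

Optimal: p = 0, q = 3
Binding: C3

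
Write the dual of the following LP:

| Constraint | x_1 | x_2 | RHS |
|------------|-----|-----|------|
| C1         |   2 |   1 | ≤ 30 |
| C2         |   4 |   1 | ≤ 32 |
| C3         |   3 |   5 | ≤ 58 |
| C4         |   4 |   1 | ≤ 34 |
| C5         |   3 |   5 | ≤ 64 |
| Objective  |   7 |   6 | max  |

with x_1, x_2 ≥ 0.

Primal max cᵀx s.t. Ax ≤ b, x ≥ 0  →  Dual min bᵀy s.t. Aᵀy ≥ c, y ≥ 0.

Minimize: z = 30y1 + 32y2 + 58y3 + 34y4 + 64y5

Subject to:
  2y1 + 4y2 + 3y3 + 4y4 + 3y5 ≥ 7
  y1 + y2 + 5y3 + y4 + 5y5 ≥ 6
  y1, y2, y3, y4, y5 ≥ 0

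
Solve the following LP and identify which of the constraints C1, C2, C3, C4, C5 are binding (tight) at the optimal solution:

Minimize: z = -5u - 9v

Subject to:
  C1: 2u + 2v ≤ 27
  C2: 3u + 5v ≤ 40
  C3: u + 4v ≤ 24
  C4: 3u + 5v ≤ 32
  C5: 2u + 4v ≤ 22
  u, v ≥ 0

At u = 9, v = 1, compute slack b - a·x for each constraint:
  C1: 27 − 20 = 7  (slack)
  C2: 40 − 32 = 8  (slack)
  C3: 24 − 13 = 11  (slack)
  C4: 32 − 32 = 0  (binding)
  C5: 22 − 22 = 0  (binding)

Optimal: u = 9, v = 1
Binding: C4, C5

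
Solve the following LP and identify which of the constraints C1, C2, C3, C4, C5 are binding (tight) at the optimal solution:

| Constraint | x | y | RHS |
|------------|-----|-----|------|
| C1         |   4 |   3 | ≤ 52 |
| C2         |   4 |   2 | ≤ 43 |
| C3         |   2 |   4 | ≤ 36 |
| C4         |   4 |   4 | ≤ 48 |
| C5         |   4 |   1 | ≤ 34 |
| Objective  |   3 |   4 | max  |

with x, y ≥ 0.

At x = 6, y = 6, compute slack b - a·x for each constraint:
  C1: 52 − 42 = 10  (slack)
  C2: 43 − 36 = 7  (slack)
  C3: 36 − 36 = 0  (binding)
  C4: 48 − 48 = 0  (binding)
  C5: 34 − 30 = 4  (slack)

Optimal: x = 6, y = 6
Binding: C3, C4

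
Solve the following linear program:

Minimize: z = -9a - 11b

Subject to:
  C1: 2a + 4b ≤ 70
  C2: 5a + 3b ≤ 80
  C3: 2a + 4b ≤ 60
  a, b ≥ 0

Evaluate the objective at each vertex of the feasible region:
  z(0, 0) = 0
  z(16, 0) = -144
  z(10, 10) = -200  ←
  z(0, 15) = -165
The minimum is at a = 10, b = 10.

a = 10, b = 10, z = -200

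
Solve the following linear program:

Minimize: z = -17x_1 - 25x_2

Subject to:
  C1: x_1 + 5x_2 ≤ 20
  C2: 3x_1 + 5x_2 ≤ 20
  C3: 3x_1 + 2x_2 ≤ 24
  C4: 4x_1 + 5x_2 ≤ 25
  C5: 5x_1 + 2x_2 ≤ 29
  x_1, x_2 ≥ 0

Evaluate the objective at each vertex of the feasible region:
  z(0, 0) = 0
  z(5.8, 0) = -98.6
  z(5.588, 0.5294) = -108.2
  z(5, 1) = -110  ←
  z(0, 4) = -100
The minimum is at x_1 = 5, x_2 = 1.

x_1 = 5, x_2 = 1, z = -110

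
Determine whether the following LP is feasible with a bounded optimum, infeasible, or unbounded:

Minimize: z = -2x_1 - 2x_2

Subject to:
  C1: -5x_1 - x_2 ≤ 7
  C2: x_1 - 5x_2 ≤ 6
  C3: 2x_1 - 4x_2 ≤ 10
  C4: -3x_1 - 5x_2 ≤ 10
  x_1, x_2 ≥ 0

Unbounded (objective can decrease without bound)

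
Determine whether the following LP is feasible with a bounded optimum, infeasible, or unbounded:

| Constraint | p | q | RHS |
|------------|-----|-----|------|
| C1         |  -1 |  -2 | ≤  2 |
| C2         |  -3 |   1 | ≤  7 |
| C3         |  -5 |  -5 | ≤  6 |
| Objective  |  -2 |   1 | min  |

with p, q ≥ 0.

Unbounded (objective can decrease without bound)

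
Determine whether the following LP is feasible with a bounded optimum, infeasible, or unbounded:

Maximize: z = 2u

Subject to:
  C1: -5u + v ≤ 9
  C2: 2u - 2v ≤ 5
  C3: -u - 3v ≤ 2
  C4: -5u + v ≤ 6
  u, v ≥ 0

Unbounded (objective can increase without bound)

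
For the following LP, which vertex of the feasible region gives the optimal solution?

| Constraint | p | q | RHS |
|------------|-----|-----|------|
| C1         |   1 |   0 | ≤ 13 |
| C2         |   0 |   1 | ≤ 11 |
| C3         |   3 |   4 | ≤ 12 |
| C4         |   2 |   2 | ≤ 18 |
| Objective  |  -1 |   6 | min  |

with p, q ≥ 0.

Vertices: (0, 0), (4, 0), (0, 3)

Evaluate the objective at each vertex of the feasible region:
  z(0, 0) = 0
  z(4, 0) = -4  ←
  z(0, 3) = 18
The minimum is at p = 4, q = 0.

(4, 0)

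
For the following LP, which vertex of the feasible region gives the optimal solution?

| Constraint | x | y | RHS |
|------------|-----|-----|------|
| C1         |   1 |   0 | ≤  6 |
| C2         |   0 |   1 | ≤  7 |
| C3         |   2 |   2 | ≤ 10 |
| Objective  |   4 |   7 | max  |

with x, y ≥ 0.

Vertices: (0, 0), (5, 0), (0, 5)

Evaluate the objective at each vertex of the feasible region:
  z(0, 0) = 0
  z(5, 0) = 20
  z(0, 5) = 35  ←
The maximum is at x = 0, y = 5.

(0, 5)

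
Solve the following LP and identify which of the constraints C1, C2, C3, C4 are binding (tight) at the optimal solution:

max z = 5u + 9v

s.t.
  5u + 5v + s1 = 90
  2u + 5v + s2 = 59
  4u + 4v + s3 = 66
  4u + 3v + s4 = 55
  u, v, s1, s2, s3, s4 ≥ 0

At u = 7, v = 9, compute slack b - a·x for each constraint:
  C1: 90 − 80 = 10  (slack)
  C2: 59 − 59 = 0  (binding)
  C3: 66 − 64 = 2  (slack)
  C4: 55 − 55 = 0  (binding)

Optimal: u = 7, v = 9
Binding: C2, C4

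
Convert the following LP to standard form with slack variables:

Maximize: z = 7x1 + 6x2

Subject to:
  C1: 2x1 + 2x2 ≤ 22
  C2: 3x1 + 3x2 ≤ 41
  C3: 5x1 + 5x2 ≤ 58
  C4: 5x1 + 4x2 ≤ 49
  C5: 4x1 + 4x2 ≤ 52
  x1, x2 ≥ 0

max z = 7x1 + 6x2

s.t.
  2x1 + 2x2 + s1 = 22
  3x1 + 3x2 + s2 = 41
  5x1 + 5x2 + s3 = 58
  5x1 + 4x2 + s4 = 49
  4x1 + 4x2 + s5 = 52
  x1, x2, s1, s2, s3, s4, s5 ≥ 0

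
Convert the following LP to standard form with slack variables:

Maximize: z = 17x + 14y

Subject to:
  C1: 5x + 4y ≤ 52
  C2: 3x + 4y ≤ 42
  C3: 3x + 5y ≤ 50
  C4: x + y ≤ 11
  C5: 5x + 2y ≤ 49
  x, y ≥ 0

max z = 17x + 14y

s.t.
  5x + 4y + s1 = 52
  3x + 4y + s2 = 42
  3x + 5y + s3 = 50
  x + y + s4 = 11
  5x + 2y + s5 = 49
  x, y, s1, s2, s3, s4, s5 ≥ 0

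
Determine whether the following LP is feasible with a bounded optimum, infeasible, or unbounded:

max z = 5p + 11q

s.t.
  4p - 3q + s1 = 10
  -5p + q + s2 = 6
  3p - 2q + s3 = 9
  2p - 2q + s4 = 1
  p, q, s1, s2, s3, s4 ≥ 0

Unbounded (objective can increase without bound)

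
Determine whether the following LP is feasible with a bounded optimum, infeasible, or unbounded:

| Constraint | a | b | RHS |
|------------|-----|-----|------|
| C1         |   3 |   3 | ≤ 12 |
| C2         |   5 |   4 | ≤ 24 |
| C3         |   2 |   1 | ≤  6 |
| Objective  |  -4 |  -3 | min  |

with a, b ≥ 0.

Feasible with a bounded optimal solution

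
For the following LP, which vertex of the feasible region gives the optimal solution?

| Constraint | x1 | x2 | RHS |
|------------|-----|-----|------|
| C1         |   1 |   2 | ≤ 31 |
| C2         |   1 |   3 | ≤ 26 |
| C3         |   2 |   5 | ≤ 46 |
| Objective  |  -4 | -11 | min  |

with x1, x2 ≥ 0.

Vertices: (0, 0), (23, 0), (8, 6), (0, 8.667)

Evaluate the objective at each vertex of the feasible region:
  z(0, 0) = 0
  z(23, 0) = -92
  z(8, 6) = -98  ←
  z(0, 8.667) = -95.33
The minimum is at x1 = 8, x2 = 6.

(8, 6)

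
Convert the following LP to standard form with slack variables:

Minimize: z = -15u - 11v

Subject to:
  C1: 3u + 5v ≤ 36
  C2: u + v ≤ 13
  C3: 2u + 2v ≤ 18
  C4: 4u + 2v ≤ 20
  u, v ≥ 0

min z = -15u - 11v

s.t.
  3u + 5v + s1 = 36
  u + v + s2 = 13
  2u + 2v + s3 = 18
  4u + 2v + s4 = 20
  u, v, s1, s2, s3, s4 ≥ 0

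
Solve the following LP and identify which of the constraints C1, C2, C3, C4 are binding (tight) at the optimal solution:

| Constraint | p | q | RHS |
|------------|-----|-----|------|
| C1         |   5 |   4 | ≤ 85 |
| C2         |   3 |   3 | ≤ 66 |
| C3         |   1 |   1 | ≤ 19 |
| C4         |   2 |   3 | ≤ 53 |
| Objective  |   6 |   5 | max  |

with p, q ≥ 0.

At p = 9, q = 10, compute slack b - a·x for each constraint:
  C1: 85 − 85 = 0  (binding)
  C2: 66 − 57 = 9  (slack)
  C3: 19 − 19 = 0  (binding)
  C4: 53 − 48 = 5  (slack)

Optimal: p = 9, q = 10
Binding: C1, C3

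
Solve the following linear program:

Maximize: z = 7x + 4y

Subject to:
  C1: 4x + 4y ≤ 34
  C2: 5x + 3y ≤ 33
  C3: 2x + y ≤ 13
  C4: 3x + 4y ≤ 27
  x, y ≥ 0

Evaluate the objective at each vertex of the feasible region:
  z(0, 0) = 0
  z(6.5, 0) = 45.5
  z(6, 1) = 46  ←
  z(4.636, 3.273) = 45.55
  z(0, 6.75) = 27
The maximum is at x = 6, y = 1.

x = 6, y = 1, z = 46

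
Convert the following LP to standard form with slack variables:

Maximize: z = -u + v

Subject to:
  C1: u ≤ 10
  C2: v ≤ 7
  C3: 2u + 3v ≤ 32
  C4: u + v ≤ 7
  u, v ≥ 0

max z = -u + v

s.t.
  u + s1 = 10
  v + s2 = 7
  2u + 3v + s3 = 32
  u + v + s4 = 7
  u, v, s1, s2, s3, s4 ≥ 0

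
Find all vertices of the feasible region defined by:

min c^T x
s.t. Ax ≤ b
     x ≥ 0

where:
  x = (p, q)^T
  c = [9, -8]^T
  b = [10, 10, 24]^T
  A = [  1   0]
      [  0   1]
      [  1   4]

(0, 0), (10, 0), (10, 3.5), (0, 6)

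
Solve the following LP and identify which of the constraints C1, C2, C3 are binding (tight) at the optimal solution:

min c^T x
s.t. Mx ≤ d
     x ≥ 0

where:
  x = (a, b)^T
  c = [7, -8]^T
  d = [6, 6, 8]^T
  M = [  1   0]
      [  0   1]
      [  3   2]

At a = 0, b = 4, compute slack b - a·x for each constraint:
  C1: 6 − 0 = 6  (slack)
  C2: 6 − 4 = 2  (slack)
  C3: 8 − 8 = 0  (binding)

Optimal: a = 0, b = 4
Binding: C3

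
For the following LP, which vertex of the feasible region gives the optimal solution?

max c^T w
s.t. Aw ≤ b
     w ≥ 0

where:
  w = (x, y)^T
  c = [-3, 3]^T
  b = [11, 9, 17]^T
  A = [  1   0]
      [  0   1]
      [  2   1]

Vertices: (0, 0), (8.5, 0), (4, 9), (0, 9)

Evaluate the objective at each vertex of the feasible region:
  z(0, 0) = 0
  z(8.5, 0) = -25.5
  z(4, 9) = 15
  z(0, 9) = 27  ←
The maximum is at x = 0, y = 9.

(0, 9)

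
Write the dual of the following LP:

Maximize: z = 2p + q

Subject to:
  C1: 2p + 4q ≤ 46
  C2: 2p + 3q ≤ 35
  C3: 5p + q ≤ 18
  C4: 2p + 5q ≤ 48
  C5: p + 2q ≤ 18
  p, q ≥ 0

Primal max cᵀx s.t. Ax ≤ b, x ≥ 0  →  Dual min bᵀy s.t. Aᵀy ≥ c, y ≥ 0.

Minimize: z = 46y1 + 35y2 + 18y3 + 48y4 + 18y5

Subject to:
  2y1 + 2y2 + 5y3 + 2y4 + y5 ≥ 2
  4y1 + 3y2 + y3 + 5y4 + 2y5 ≥ 1
  y1, y2, y3, y4, y5 ≥ 0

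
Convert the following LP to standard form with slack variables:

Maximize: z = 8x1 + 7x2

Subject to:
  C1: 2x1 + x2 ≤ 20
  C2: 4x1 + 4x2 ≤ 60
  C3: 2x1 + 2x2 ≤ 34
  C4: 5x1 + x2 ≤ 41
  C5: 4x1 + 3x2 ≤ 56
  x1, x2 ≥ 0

max z = 8x1 + 7x2

s.t.
  2x1 + x2 + s1 = 20
  4x1 + 4x2 + s2 = 60
  2x1 + 2x2 + s3 = 34
  5x1 + x2 + s4 = 41
  4x1 + 3x2 + s5 = 56
  x1, x2, s1, s2, s3, s4, s5 ≥ 0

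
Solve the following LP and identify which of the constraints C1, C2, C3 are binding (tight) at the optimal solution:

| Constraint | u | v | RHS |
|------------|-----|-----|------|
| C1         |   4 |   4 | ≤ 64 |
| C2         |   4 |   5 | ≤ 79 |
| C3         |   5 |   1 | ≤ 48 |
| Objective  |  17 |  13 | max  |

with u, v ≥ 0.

At u = 8, v = 8, compute slack b - a·x for each constraint:
  C1: 64 − 64 = 0  (binding)
  C2: 79 − 72 = 7  (slack)
  C3: 48 − 48 = 0  (binding)

Optimal: u = 8, v = 8
Binding: C1, C3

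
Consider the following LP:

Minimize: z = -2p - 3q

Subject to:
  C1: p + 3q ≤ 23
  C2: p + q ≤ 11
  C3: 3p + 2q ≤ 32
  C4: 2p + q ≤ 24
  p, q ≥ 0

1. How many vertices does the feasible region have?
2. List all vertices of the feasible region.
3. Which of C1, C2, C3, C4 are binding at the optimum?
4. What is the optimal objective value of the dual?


1. 5
2. (0, 0), (10.67, 0), (10, 1), (5, 6), (0, 7.667)
3. C1, C2
4. -28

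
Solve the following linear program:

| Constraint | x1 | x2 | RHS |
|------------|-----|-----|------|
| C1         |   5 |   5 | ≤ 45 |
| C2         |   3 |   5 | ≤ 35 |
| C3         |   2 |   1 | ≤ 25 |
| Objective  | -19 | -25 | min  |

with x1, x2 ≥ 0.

Evaluate the objective at each vertex of the feasible region:
  z(0, 0) = 0
  z(9, 0) = -171
  z(5, 4) = -195  ←
  z(0, 7) = -175
The minimum is at x1 = 5, x2 = 4.

x1 = 5, x2 = 4, z = -195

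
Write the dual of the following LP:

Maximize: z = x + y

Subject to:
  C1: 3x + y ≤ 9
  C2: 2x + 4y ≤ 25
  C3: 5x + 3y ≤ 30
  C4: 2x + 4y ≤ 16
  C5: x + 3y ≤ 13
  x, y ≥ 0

Primal max cᵀx s.t. Ax ≤ b, x ≥ 0  →  Dual min bᵀy s.t. Aᵀy ≥ c, y ≥ 0.

Minimize: z = 9y1 + 25y2 + 30y3 + 16y4 + 13y5

Subject to:
  3y1 + 2y2 + 5y3 + 2y4 + y5 ≥ 1
  y1 + 4y2 + 3y3 + 4y4 + 3y5 ≥ 1
  y1, y2, y3, y4, y5 ≥ 0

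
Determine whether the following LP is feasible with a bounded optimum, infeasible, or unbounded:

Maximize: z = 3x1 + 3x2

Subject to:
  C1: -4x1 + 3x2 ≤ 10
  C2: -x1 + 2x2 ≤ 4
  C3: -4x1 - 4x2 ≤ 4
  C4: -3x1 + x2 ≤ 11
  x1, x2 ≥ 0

Unbounded (objective can increase without bound)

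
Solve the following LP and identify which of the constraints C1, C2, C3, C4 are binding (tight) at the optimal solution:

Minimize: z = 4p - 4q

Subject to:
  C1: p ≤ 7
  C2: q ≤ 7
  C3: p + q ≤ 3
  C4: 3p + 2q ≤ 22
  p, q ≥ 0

At p = 0, q = 3, compute slack b - a·x for each constraint:
  C1: 7 − 0 = 7  (slack)
  C2: 7 − 3 = 4  (slack)
  C3: 3 − 3 = 0  (binding)
  C4: 22 − 6 = 16  (slack)

Optimal: p = 0, q = 3
Binding: C3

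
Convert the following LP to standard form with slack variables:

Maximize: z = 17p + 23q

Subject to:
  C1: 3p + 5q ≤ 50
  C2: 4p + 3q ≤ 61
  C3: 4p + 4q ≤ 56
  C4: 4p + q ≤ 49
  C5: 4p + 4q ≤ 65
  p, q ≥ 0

max z = 17p + 23q

s.t.
  3p + 5q + s1 = 50
  4p + 3q + s2 = 61
  4p + 4q + s3 = 56
  4p + q + s4 = 49
  4p + 4q + s5 = 65
  p, q, s1, s2, s3, s4, s5 ≥ 0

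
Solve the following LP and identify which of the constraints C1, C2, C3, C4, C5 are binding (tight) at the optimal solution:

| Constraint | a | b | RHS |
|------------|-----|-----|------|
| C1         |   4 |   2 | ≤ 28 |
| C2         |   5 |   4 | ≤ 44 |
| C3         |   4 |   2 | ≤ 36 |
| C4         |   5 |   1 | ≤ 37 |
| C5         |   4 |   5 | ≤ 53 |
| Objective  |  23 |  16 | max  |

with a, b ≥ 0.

At a = 4, b = 6, compute slack b - a·x for each constraint:
  C1: 28 − 28 = 0  (binding)
  C2: 44 − 44 = 0  (binding)
  C3: 36 − 28 = 8  (slack)
  C4: 37 − 26 = 11  (slack)
  C5: 53 − 46 = 7  (slack)

Optimal: a = 4, b = 6
Binding: C1, C2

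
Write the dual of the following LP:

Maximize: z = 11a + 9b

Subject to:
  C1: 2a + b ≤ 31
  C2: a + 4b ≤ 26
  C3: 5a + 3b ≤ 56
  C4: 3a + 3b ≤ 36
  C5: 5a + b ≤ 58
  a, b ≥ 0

Primal max cᵀx s.t. Ax ≤ b, x ≥ 0  →  Dual min bᵀy s.t. Aᵀy ≥ c, y ≥ 0.

Minimize: z = 31y1 + 26y2 + 56y3 + 36y4 + 58y5

Subject to:
  2y1 + y2 + 5y3 + 3y4 + 5y5 ≥ 11
  y1 + 4y2 + 3y3 + 3y4 + y5 ≥ 9
  y1, y2, y3, y4, y5 ≥ 0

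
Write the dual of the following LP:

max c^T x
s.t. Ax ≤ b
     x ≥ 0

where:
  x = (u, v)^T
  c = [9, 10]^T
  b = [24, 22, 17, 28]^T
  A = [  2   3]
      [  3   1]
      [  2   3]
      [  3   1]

Primal max cᵀx s.t. Ax ≤ b, x ≥ 0  →  Dual min bᵀy s.t. Aᵀy ≥ c, y ≥ 0.

Minimize: z = 24y1 + 22y2 + 17y3 + 28y4

Subject to:
  2y1 + 3y2 + 2y3 + 3y4 ≥ 9
  3y1 + y2 + 3y3 + y4 ≥ 10
  y1, y2, y3, y4 ≥ 0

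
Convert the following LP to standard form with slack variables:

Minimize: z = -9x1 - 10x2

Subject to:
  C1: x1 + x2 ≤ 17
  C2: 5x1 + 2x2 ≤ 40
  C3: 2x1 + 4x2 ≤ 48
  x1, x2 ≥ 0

min z = -9x1 - 10x2

s.t.
  x1 + x2 + s1 = 17
  5x1 + 2x2 + s2 = 40
  2x1 + 4x2 + s3 = 48
  x1, x2, s1, s2, s3 ≥ 0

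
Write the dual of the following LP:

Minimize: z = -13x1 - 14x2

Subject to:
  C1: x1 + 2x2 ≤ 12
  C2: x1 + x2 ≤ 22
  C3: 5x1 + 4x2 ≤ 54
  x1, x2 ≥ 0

Primal min cᵀx s.t. Ax ≤ b, x ≥ 0  →  Dual max −bᵀy s.t. Aᵀy ≥ −c, y ≥ 0.

Maximize: z = -12y1 - 22y2 - 54y3

Subject to:
  y1 + y2 + 5y3 ≥ 13
  2y1 + y2 + 4y3 ≥ 14
  y1, y2, y3 ≥ 0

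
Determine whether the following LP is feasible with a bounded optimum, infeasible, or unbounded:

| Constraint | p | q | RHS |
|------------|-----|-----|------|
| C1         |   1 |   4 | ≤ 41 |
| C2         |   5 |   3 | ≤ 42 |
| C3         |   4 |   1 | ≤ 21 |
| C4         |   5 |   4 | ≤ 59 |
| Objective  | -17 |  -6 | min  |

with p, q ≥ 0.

Feasible with a bounded optimal solution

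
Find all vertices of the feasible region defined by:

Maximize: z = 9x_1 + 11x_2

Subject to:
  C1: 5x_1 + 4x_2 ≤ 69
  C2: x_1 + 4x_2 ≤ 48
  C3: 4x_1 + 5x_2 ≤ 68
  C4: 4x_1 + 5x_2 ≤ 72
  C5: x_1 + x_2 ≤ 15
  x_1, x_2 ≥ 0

(0, 0), (13.8, 0), (9, 6), (7, 8), (2.909, 11.27), (0, 12)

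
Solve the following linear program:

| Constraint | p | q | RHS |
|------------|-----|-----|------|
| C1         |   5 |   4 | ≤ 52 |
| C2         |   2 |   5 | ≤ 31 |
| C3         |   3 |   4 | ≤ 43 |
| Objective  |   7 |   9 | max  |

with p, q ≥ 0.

Evaluate the objective at each vertex of the feasible region:
  z(0, 0) = 0
  z(10.4, 0) = 72.8
  z(8, 3) = 83  ←
  z(0, 6.2) = 55.8
The maximum is at p = 8, q = 3.

p = 8, q = 3, z = 83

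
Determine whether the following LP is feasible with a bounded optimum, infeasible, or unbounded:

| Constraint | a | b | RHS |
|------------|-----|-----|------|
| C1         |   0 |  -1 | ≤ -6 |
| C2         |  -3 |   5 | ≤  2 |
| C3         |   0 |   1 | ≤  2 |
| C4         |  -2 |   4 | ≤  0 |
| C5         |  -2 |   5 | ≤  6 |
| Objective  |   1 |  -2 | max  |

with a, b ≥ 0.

Infeasible (no feasible solution exists)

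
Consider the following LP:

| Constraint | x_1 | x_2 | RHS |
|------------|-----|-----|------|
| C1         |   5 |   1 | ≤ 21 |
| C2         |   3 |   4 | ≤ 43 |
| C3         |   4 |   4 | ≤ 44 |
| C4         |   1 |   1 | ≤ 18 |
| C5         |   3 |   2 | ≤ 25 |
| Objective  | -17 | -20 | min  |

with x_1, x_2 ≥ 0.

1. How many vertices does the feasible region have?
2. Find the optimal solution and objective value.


1. 5
2. x_1 = 1, x_2 = 10, z = -217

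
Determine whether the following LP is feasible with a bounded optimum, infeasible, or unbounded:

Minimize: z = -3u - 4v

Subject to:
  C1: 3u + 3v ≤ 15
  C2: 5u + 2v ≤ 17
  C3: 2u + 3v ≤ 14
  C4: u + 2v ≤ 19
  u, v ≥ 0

Feasible with a bounded optimal solution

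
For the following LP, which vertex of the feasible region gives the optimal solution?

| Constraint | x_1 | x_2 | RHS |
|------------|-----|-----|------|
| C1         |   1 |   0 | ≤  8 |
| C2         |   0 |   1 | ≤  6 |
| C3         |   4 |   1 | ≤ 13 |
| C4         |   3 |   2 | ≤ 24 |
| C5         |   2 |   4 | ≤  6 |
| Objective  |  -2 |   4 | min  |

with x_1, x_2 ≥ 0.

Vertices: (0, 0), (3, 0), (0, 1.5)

Evaluate the objective at each vertex of the feasible region:
  z(0, 0) = 0
  z(3, 0) = -6  ←
  z(0, 1.5) = 6
The minimum is at x_1 = 3, x_2 = 0.

(3, 0)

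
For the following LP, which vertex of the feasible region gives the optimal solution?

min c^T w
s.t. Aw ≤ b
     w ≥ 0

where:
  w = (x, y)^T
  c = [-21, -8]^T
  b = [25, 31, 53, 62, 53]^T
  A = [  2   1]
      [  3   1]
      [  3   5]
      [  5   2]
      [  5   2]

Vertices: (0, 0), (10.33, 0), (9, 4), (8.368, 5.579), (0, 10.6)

Evaluate the objective at each vertex of the feasible region:
  z(0, 0) = 0
  z(10.33, 0) = -217
  z(9, 4) = -221  ←
  z(8.368, 5.579) = -220.4
  z(0, 10.6) = -84.8
The minimum is at x = 9, y = 4.

(9, 4)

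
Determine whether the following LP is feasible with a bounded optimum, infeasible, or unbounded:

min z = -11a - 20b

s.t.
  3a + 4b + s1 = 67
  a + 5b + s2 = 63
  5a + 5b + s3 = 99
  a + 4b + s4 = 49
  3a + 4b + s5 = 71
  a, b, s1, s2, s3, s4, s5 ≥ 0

Feasible with a bounded optimal solution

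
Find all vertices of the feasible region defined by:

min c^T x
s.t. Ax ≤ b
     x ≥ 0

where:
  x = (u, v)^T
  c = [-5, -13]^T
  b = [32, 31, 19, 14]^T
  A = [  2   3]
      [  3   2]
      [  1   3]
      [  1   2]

(0, 0), (10.33, 0), (8.5, 2.75), (4, 5), (0, 6.333)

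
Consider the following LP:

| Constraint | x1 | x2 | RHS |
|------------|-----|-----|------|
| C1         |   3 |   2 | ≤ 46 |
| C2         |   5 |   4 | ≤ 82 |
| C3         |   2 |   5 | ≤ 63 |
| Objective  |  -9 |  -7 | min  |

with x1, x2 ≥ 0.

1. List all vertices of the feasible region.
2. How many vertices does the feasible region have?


1. (0, 0), (15.33, 0), (10, 8), (9.294, 8.882), (0, 12.6)
2. 5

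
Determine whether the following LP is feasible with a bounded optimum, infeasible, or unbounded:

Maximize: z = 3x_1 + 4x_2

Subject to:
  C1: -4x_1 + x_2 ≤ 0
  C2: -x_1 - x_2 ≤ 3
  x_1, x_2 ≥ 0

Unbounded (objective can increase without bound)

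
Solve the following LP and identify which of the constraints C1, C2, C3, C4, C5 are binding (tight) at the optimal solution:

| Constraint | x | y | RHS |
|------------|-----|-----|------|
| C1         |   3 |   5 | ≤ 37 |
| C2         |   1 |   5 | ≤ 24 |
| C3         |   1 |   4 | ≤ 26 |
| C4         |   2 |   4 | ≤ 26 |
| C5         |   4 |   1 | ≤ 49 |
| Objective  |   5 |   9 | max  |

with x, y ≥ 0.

At x = 9, y = 2, compute slack b - a·x for each constraint:
  C1: 37 − 37 = 0  (binding)
  C2: 24 − 19 = 5  (slack)
  C3: 26 − 17 = 9  (slack)
  C4: 26 − 26 = 0  (binding)
  C5: 49 − 38 = 11  (slack)

Optimal: x = 9, y = 2
Binding: C1, C4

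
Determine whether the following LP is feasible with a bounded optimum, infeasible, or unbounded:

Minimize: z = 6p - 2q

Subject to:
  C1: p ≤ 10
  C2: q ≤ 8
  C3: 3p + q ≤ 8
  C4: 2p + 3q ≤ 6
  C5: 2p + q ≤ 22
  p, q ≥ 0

Feasible with a bounded optimal solution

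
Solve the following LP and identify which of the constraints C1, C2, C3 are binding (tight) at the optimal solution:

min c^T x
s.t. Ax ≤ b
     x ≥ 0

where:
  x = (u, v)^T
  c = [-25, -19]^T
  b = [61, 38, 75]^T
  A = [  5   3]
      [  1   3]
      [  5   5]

At u = 8, v = 7, compute slack b - a·x for each constraint:
  C1: 61 − 61 = 0  (binding)
  C2: 38 − 29 = 9  (slack)
  C3: 75 − 75 = 0  (binding)

Optimal: u = 8, v = 7
Binding: C1, C3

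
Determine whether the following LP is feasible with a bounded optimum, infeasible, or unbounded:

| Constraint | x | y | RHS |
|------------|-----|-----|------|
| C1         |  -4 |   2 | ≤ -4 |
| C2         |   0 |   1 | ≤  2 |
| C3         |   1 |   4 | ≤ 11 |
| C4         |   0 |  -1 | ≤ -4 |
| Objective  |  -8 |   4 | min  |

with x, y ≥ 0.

Infeasible (no feasible solution exists)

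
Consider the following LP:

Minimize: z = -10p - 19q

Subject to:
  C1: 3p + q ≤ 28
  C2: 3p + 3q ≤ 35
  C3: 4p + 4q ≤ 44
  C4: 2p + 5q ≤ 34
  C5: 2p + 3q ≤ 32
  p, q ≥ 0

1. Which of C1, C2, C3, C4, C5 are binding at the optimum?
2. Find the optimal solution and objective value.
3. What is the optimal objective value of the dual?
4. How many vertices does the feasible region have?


1. C3, C4
2. p = 7, q = 4, z = -146
3. -146
4. 5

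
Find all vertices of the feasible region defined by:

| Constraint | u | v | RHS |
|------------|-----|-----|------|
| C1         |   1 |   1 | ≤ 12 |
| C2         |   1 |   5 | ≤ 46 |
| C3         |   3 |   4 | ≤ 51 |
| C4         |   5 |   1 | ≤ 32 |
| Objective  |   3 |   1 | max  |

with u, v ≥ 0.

(0, 0), (6.4, 0), (5, 7), (3.5, 8.5), (0, 9.2)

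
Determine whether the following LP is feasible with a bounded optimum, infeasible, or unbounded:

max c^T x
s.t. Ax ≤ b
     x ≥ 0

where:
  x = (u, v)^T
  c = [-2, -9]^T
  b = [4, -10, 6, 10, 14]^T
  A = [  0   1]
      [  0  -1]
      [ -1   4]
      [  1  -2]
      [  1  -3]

Infeasible (no feasible solution exists)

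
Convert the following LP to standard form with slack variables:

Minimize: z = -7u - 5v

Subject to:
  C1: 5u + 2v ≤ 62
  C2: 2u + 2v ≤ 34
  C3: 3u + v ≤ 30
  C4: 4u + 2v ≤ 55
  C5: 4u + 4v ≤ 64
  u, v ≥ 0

min z = -7u - 5v

s.t.
  5u + 2v + s1 = 62
  2u + 2v + s2 = 34
  3u + v + s3 = 30
  4u + 2v + s4 = 55
  4u + 4v + s5 = 64
  u, v, s1, s2, s3, s4, s5 ≥ 0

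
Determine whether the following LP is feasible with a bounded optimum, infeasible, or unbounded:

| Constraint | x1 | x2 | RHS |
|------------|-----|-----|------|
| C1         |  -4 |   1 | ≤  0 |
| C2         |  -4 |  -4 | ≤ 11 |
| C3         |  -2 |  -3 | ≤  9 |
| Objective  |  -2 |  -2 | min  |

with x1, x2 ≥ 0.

Unbounded (objective can decrease without bound)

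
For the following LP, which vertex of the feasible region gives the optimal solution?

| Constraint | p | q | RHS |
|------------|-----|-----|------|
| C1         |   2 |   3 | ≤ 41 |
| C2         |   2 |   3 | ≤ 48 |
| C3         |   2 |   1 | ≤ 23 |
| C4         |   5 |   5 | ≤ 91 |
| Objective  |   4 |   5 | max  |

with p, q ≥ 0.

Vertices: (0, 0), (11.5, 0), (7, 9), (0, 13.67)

Evaluate the objective at each vertex of the feasible region:
  z(0, 0) = 0
  z(11.5, 0) = 46
  z(7, 9) = 73  ←
  z(0, 13.67) = 68.33
The maximum is at p = 7, q = 9.

(7, 9)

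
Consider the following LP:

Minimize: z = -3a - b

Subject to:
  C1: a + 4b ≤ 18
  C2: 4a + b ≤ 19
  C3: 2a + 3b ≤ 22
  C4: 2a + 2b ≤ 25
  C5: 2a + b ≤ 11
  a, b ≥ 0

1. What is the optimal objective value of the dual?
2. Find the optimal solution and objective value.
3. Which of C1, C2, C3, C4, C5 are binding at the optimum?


1. -15
2. a = 4, b = 3, z = -15
3. C2, C5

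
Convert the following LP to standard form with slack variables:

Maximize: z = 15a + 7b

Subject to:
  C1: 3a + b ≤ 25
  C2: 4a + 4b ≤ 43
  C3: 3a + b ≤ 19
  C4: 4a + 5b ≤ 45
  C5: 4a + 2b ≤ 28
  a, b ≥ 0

max z = 15a + 7b

s.t.
  3a + b + s1 = 25
  4a + 4b + s2 = 43
  3a + b + s3 = 19
  4a + 5b + s4 = 45
  4a + 2b + s5 = 28
  a, b, s1, s2, s3, s4, s5 ≥ 0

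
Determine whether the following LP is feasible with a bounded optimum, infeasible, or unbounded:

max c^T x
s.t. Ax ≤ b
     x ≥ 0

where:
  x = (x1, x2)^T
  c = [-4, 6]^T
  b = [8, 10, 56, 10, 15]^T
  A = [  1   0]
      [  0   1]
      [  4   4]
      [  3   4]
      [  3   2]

Feasible with a bounded optimal solution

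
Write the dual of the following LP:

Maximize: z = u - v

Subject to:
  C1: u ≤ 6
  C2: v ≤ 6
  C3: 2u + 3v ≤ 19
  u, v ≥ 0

Primal max cᵀx s.t. Ax ≤ b, x ≥ 0  →  Dual min bᵀy s.t. Aᵀy ≥ c, y ≥ 0.

Minimize: z = 6y1 + 6y2 + 19y3

Subject to:
  y1 + 2y3 ≥ 1
  y2 + 3y3 ≥ -1
  y1, y2, y3 ≥ 0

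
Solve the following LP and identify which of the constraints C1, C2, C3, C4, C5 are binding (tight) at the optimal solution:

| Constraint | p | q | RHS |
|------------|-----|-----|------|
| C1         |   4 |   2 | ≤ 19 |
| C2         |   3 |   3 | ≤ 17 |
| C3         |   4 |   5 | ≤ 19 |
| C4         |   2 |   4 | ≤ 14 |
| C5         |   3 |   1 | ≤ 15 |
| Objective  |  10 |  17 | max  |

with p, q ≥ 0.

At p = 1, q = 3, compute slack b - a·x for each constraint:
  C1: 19 − 10 = 9  (slack)
  C2: 17 − 12 = 5  (slack)
  C3: 19 − 19 = 0  (binding)
  C4: 14 − 14 = 0  (binding)
  C5: 15 − 6 = 9  (slack)

Optimal: p = 1, q = 3
Binding: C3, C4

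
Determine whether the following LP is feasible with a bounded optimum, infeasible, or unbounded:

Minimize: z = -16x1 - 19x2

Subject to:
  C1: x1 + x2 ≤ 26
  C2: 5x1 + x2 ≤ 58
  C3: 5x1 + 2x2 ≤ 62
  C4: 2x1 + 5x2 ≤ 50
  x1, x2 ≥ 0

Feasible with a bounded optimal solution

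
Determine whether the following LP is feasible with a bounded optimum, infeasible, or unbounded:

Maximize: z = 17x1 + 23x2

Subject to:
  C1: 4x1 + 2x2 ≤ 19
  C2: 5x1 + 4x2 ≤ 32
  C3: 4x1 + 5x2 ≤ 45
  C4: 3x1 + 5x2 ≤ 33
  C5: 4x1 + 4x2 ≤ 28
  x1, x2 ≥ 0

Feasible with a bounded optimal solution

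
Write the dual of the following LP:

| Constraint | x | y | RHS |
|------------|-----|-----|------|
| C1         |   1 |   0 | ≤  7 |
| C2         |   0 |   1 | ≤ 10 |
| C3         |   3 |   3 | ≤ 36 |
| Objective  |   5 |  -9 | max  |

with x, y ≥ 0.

Primal max cᵀx s.t. Ax ≤ b, x ≥ 0  →  Dual min bᵀy s.t. Aᵀy ≥ c, y ≥ 0.

Minimize: z = 7y1 + 10y2 + 36y3

Subject to:
  y1 + 3y3 ≥ 5
  y2 + 3y3 ≥ -9
  y1, y2, y3 ≥ 0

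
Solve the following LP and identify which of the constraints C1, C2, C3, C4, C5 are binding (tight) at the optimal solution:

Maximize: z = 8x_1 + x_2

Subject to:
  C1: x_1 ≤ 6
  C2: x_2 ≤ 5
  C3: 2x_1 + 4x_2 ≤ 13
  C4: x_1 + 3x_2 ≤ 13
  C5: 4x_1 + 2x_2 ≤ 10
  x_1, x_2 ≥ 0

At x_1 = 2.5, x_2 = 0, compute slack b - a·x for each constraint:
  C1: 6 − 2.5 = 3.5  (slack)
  C2: 5 − 0 = 5  (slack)
  C3: 13 − 5 = 8  (slack)
  C4: 13 − 2.5 = 10.5  (slack)
  C5: 10 − 10 = 0  (binding)

Optimal: x_1 = 2.5, x_2 = 0
Binding: C5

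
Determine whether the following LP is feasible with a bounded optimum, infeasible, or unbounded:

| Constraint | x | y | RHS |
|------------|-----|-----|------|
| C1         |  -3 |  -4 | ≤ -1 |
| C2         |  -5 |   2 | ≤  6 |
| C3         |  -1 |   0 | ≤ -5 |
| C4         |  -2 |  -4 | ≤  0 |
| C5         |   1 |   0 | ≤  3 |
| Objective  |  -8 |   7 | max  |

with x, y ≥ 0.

Infeasible (no feasible solution exists)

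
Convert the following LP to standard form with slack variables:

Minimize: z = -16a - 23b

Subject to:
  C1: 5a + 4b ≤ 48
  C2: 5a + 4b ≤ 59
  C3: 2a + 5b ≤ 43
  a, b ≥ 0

min z = -16a - 23b

s.t.
  5a + 4b + s1 = 48
  5a + 4b + s2 = 59
  2a + 5b + s3 = 43
  a, b, s1, s2, s3 ≥ 0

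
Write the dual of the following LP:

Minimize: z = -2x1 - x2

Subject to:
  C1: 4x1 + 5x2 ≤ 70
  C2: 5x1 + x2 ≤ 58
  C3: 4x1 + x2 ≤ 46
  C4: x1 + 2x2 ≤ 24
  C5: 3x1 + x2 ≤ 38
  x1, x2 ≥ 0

Primal min cᵀx s.t. Ax ≤ b, x ≥ 0  →  Dual max −bᵀy s.t. Aᵀy ≥ −c, y ≥ 0.

Maximize: z = -70y1 - 58y2 - 46y3 - 24y4 - 38y5

Subject to:
  4y1 + 5y2 + 4y3 + y4 + 3y5 ≥ 2
  5y1 + y2 + y3 + 2y4 + y5 ≥ 1
  y1, y2, y3, y4, y5 ≥ 0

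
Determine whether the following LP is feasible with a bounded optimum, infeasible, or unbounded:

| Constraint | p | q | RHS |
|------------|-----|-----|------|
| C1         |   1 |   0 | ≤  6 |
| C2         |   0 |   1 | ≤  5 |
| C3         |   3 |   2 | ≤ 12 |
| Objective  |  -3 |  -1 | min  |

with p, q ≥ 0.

Feasible with a bounded optimal solution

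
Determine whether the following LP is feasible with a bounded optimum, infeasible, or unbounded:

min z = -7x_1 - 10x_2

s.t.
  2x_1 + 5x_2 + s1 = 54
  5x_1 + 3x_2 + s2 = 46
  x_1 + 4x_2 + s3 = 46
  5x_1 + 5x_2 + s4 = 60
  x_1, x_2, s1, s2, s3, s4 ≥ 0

Feasible with a bounded optimal solution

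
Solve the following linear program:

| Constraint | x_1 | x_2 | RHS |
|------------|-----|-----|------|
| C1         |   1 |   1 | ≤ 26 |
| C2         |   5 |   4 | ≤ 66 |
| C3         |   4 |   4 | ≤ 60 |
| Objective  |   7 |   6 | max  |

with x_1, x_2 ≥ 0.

Evaluate the objective at each vertex of the feasible region:
  z(0, 0) = 0
  z(13.2, 0) = 92.4
  z(6, 9) = 96  ←
  z(0, 15) = 90
The maximum is at x_1 = 6, x_2 = 9.

x_1 = 6, x_2 = 9, z = 96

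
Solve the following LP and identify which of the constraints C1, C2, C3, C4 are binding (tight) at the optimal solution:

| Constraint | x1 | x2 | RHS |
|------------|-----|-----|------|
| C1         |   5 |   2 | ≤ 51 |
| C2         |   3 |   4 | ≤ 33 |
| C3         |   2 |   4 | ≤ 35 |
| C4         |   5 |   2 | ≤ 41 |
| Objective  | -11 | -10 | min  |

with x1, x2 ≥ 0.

At x1 = 7, x2 = 3, compute slack b - a·x for each constraint:
  C1: 51 − 41 = 10  (slack)
  C2: 33 − 33 = 0  (binding)
  C3: 35 − 26 = 9  (slack)
  C4: 41 − 41 = 0  (binding)

Optimal: x1 = 7, x2 = 3
Binding: C2, C4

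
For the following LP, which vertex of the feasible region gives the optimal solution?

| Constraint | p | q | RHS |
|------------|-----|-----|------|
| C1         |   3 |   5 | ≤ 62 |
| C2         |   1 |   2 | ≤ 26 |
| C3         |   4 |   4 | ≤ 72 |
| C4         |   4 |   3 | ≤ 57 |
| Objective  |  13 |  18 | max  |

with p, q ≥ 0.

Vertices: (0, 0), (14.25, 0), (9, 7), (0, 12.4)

Evaluate the objective at each vertex of the feasible region:
  z(0, 0) = 0
  z(14.25, 0) = 185.2
  z(9, 7) = 243  ←
  z(0, 12.4) = 223.2
The maximum is at p = 9, q = 7.

(9, 7)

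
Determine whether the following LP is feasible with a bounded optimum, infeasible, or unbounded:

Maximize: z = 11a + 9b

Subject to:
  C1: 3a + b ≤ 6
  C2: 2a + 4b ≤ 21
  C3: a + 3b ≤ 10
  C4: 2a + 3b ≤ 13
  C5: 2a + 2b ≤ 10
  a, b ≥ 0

Feasible with a bounded optimal solution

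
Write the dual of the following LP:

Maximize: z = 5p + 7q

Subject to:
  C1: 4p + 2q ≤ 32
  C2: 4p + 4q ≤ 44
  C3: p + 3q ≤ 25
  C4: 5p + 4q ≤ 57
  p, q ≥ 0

Primal max cᵀx s.t. Ax ≤ b, x ≥ 0  →  Dual min bᵀy s.t. Aᵀy ≥ c, y ≥ 0.

Minimize: z = 32y1 + 44y2 + 25y3 + 57y4

Subject to:
  4y1 + 4y2 + y3 + 5y4 ≥ 5
  2y1 + 4y2 + 3y3 + 4y4 ≥ 7
  y1, y2, y3, y4 ≥ 0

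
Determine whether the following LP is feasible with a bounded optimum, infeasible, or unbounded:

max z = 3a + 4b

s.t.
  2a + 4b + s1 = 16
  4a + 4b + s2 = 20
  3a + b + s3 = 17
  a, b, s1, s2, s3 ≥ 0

Feasible with a bounded optimal solution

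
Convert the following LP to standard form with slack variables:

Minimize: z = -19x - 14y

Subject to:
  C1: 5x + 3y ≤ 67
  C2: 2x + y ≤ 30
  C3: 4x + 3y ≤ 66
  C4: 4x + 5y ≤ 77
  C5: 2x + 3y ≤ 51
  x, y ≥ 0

min z = -19x - 14y

s.t.
  5x + 3y + s1 = 67
  2x + y + s2 = 30
  4x + 3y + s3 = 66
  4x + 5y + s4 = 77
  2x + 3y + s5 = 51
  x, y, s1, s2, s3, s4, s5 ≥ 0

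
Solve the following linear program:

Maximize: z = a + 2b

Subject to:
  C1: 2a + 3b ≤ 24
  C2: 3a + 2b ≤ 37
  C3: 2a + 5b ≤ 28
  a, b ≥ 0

Evaluate the objective at each vertex of the feasible region:
  z(0, 0) = 0
  z(12, 0) = 12
  z(9, 2) = 13  ←
  z(0, 5.6) = 11.2
The maximum is at a = 9, b = 2.

a = 9, b = 2, z = 13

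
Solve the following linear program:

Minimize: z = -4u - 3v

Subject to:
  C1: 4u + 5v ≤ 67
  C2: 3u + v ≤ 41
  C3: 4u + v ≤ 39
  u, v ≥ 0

Evaluate the objective at each vertex of the feasible region:
  z(0, 0) = 0
  z(9.75, 0) = -39
  z(8, 7) = -53  ←
  z(0, 13.4) = -40.2
The minimum is at u = 8, v = 7.

u = 8, v = 7, z = -53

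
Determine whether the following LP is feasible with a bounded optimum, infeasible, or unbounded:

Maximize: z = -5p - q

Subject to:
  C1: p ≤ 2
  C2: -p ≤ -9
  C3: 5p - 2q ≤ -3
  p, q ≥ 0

Infeasible (no feasible solution exists)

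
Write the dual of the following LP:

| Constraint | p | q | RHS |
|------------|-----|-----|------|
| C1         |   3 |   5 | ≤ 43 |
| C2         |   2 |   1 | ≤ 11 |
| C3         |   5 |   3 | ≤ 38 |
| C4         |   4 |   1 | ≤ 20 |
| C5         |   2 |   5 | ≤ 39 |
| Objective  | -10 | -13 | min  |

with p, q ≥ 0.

Primal min cᵀx s.t. Ax ≤ b, x ≥ 0  →  Dual max −bᵀy s.t. Aᵀy ≥ −c, y ≥ 0.

Maximize: z = -43y1 - 11y2 - 38y3 - 20y4 - 39y5

Subject to:
  3y1 + 2y2 + 5y3 + 4y4 + 2y5 ≥ 10
  5y1 + y2 + 3y3 + y4 + 5y5 ≥ 13
  y1, y2, y3, y4, y5 ≥ 0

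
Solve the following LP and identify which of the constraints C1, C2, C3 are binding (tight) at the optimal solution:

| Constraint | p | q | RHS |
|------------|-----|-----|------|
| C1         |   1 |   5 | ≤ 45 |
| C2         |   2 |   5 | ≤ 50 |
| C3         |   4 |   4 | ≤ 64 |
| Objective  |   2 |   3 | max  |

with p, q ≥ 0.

At p = 10, q = 6, compute slack b - a·x for each constraint:
  C1: 45 − 40 = 5  (slack)
  C2: 50 − 50 = 0  (binding)
  C3: 64 − 64 = 0  (binding)

Optimal: p = 10, q = 6
Binding: C2, C3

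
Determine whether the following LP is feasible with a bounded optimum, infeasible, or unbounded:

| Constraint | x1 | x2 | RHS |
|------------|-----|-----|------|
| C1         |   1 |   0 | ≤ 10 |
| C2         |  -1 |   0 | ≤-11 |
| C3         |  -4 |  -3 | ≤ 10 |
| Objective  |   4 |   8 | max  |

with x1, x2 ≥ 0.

Infeasible (no feasible solution exists)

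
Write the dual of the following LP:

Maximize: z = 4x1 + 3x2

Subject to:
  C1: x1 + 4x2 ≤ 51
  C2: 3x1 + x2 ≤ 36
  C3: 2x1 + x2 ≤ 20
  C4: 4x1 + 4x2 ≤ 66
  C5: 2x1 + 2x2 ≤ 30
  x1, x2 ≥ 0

Primal max cᵀx s.t. Ax ≤ b, x ≥ 0  →  Dual min bᵀy s.t. Aᵀy ≥ c, y ≥ 0.

Minimize: z = 51y1 + 36y2 + 20y3 + 66y4 + 30y5

Subject to:
  y1 + 3y2 + 2y3 + 4y4 + 2y5 ≥ 4
  4y1 + y2 + y3 + 4y4 + 2y5 ≥ 3
  y1, y2, y3, y4, y5 ≥ 0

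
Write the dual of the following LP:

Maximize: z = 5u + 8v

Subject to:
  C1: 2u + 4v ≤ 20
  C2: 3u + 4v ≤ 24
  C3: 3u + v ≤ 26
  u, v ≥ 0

Primal max cᵀx s.t. Ax ≤ b, x ≥ 0  →  Dual min bᵀy s.t. Aᵀy ≥ c, y ≥ 0.

Minimize: z = 20y1 + 24y2 + 26y3

Subject to:
  2y1 + 3y2 + 3y3 ≥ 5
  4y1 + 4y2 + y3 ≥ 8
  y1, y2, y3 ≥ 0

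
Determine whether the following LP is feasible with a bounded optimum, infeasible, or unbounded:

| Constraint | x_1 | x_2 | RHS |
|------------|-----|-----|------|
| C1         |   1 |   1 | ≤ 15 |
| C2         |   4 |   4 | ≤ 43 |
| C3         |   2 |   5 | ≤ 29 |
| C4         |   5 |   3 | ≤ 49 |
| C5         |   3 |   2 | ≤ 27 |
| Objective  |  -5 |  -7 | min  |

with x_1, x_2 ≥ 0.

Feasible with a bounded optimal solution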